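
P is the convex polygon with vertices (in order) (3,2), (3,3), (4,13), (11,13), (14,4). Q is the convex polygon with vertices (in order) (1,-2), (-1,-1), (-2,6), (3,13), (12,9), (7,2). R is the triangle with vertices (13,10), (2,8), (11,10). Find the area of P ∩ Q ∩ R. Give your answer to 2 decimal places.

The intersection is the polygon with vertices (3.534,8.341), (10.167,9.815), (10.694,9.581), (3.528,8.278).
By the shoelace formula its area is 1.39.

1.39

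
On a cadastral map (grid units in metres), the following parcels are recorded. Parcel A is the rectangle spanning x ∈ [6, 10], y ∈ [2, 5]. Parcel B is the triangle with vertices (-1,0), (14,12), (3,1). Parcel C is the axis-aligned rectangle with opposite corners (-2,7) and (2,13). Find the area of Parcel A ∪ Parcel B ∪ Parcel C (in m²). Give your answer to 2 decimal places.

52.00

By inclusion–exclusion:
Individual areas: |Parcel A| = 12, |Parcel B| = 16.5, |Parcel C| = 24.
|Parcel A∩Parcel B| = 0.5.
|Parcel A∩Parcel C| = 0 (no overlap).
|Parcel B∩Parcel C| = 0.
|Parcel A∩Parcel B∩Parcel C| = 0.
|Parcel A ∪ Parcel B ∪ Parcel C| = 52.5 − 0.5 + 0 = 52.00.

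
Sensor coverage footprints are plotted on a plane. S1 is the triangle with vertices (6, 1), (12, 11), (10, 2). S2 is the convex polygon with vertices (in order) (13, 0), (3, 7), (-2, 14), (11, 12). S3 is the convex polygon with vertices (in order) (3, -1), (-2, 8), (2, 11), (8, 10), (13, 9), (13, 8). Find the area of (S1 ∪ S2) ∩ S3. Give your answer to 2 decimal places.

|S1 ∪ S2| = 98.7275.
|(S1 ∪ S2) ∩ S3| = 47.37.

47.37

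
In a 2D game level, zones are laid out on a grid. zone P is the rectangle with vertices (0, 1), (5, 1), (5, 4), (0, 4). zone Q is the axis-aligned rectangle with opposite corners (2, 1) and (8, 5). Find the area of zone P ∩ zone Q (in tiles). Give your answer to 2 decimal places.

|zone P∩zone Q|: x∈[2,5], y∈[1,4] → 3·3 = 9.

9.00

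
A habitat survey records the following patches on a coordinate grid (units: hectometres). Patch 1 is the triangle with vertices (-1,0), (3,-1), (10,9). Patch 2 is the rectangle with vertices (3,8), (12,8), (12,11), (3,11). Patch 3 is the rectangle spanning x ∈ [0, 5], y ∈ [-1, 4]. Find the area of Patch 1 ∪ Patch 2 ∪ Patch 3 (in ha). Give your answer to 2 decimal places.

60.41

By inclusion–exclusion:
Individual areas: |Patch 1| = 23.5, |Patch 2| = 27, |Patch 3| = 25.
|Patch 1∩Patch 2| = 0.2611.
|Patch 1∩Patch 3| = 14.831.
|Patch 2∩Patch 3| = 0 (no overlap).
|Patch 1∩Patch 2∩Patch 3| = 0.
|Patch 1 ∪ Patch 2 ∪ Patch 3| = 75.5 − 15.0921 + 0 = 60.41.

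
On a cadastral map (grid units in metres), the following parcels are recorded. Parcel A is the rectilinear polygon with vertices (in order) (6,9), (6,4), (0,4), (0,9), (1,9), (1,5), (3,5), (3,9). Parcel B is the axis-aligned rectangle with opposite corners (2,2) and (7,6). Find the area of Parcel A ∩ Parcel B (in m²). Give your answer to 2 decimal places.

The intersection is the polygon with vertices (6,4), (2,4), (2,5), (3,5), (3,6), (6,6).
By the shoelace formula its area is 7.00.

7.00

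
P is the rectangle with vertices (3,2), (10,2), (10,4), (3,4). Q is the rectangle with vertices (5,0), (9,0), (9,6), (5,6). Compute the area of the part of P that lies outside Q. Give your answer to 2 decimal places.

|P∩Q|: x∈[5,9], y∈[2,4] → 4·2 = 8.
|P| = 14.
|P ∖ Q| = |P| − |P∩Q| = 14 − 8 = 6.00.

6.00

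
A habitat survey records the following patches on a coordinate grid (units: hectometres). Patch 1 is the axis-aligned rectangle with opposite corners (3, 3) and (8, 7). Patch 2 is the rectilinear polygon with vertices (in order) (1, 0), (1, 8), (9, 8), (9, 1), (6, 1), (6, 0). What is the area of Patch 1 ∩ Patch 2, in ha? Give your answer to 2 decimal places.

20.00

The intersection is the polygon with vertices (3,3), (3,7), (8,7), (8,3).
By the shoelace formula its area is 20.00.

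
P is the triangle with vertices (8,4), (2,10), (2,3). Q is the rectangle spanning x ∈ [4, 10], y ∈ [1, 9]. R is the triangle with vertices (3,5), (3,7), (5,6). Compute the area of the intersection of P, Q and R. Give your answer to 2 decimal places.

0.50

The intersection is the polygon with vertices (4,6.5), (5,6), (4,5.5).
By the shoelace formula its area is 0.50.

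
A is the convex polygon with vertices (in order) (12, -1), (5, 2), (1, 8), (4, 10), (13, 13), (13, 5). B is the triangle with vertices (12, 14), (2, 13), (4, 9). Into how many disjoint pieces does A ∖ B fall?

1

A ∖ B is a single connected region.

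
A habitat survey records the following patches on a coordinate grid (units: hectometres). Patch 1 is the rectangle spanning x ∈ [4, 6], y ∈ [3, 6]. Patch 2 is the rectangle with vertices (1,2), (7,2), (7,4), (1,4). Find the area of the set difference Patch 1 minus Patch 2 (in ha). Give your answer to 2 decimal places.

|Patch 1∩Patch 2|: x∈[4,6], y∈[3,4] → 2·1 = 2.
|Patch 1| = 6.
|Patch 1 ∖ Patch 2| = |Patch 1| − |Patch 1∩Patch 2| = 6 − 2 = 4.00.

4.00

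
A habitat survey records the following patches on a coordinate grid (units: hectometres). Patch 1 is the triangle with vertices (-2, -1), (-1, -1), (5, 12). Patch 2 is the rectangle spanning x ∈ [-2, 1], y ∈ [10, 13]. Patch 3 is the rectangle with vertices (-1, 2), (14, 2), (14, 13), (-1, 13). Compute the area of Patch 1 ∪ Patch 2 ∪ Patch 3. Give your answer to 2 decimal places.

170.65

By inclusion–exclusion:
Individual areas: |Patch 1| = 6.5, |Patch 2| = 9, |Patch 3| = 165.
|Patch 1∩Patch 2| = 0.
|Patch 1∩Patch 3| = 3.8462.
|Patch 2∩Patch 3|: x∈[-1,1], y∈[10,13] → 2·3 = 6.
|Patch 1∩Patch 2∩Patch 3| = 0.
|Patch 1 ∪ Patch 2 ∪ Patch 3| = 180.5 − 9.8462 + 0 = 170.65.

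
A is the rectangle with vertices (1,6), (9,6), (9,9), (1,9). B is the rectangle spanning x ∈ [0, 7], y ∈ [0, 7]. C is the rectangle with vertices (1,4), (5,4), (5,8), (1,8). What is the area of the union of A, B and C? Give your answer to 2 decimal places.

By inclusion–exclusion:
Individual areas: |A| = 24, |B| = 49, |C| = 16.
|A∩B|: x∈[1,7], y∈[6,7] → 6·1 = 6.
|A∩C|: x∈[1,5], y∈[6,8] → 4·2 = 8.
|B∩C|: x∈[1,5], y∈[4,7] → 4·3 = 12.
|A∩B∩C| = 4.
|A ∪ B ∪ C| = 89 − 26 + 4 = 67.00.

67.00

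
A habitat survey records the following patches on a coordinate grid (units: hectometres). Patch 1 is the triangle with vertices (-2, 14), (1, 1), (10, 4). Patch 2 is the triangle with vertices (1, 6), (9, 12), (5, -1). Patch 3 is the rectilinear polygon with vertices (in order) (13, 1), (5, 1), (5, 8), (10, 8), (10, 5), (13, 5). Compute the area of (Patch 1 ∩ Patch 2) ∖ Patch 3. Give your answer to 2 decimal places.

|Patch 1 ∩ Patch 2| = 25.4984.
|(Patch 1 ∩ Patch 2) ∩ Patch 3| = 8.3677.
|(Patch 1 ∩ Patch 2) ∖ Patch 3| = 25.4984 − 8.3677 = 17.13.

17.13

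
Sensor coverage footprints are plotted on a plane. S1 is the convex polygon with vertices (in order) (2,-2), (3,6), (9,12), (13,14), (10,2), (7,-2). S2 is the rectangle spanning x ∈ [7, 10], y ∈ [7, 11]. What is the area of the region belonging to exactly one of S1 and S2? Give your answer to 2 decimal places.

83.00

|S1| = 94, |S2| = 12, |S1∩S2| = 11.5.
|S1 △ S2| = |S1| + |S2| − 2·|S1∩S2| = 94 + 12 − 23 = 83.00.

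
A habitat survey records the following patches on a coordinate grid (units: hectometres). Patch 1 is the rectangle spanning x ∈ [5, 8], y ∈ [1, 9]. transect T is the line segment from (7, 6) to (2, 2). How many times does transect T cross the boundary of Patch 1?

The segment meets the boundary at (5,4.4).

1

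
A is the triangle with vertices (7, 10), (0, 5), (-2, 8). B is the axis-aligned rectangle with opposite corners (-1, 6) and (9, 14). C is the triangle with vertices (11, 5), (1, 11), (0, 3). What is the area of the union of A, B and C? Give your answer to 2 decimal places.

By inclusion–exclusion:
Individual areas: |A| = 15.5, |B| = 80, |C| = 43.
|A∩B| = 13.6056.
|A∩C| = 8.8854.
|B∩C| = 22.3625.
|A∩B∩C| = 8.4734.
|A ∪ B ∪ C| = 138.5 − 44.8535 + 8.4734 = 102.12.

102.12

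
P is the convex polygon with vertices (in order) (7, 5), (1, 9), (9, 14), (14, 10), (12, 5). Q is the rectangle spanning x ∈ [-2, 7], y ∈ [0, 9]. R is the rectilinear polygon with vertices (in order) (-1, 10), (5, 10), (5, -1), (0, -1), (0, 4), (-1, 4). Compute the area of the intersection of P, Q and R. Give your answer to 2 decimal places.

5.33

The intersection is the polygon with vertices (5,9), (5,6.333), (1,9).
By the shoelace formula its area is 5.33.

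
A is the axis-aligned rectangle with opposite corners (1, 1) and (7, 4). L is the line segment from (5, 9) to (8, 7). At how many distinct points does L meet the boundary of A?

The segment lies entirely outside A and never meets its boundary.

0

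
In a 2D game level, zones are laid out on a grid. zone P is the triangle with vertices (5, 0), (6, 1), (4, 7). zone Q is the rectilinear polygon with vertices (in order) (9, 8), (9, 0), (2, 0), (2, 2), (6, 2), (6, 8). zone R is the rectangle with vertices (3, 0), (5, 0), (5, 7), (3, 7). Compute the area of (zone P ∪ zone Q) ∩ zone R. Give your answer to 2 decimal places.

The region (zone P ∪ zone Q) ∩ zone R is the polygon with vertices (5,4), (5,0), (3,0), (3,2), (4.714,2), (4,7).
By the shoelace formula its area is 5.71.

5.71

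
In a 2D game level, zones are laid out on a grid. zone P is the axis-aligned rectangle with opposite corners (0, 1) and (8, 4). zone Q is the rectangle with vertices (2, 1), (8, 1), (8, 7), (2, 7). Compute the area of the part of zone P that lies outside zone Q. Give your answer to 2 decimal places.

6.00

|zone P∩zone Q|: x∈[2,8], y∈[1,4] → 6·3 = 18.
|zone P| = 24.
|zone P ∖ zone Q| = |zone P| − |zone P∩zone Q| = 24 − 18 = 6.00.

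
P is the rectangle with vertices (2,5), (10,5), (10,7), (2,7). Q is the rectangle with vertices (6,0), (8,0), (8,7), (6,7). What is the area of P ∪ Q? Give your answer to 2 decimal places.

By inclusion–exclusion:
Individual areas: |P| = 16, |Q| = 14.
|P∩Q|: x∈[6,8], y∈[5,7] → 2·2 = 4.
|P ∪ Q| = 30 − 4 = 26.00.

26.00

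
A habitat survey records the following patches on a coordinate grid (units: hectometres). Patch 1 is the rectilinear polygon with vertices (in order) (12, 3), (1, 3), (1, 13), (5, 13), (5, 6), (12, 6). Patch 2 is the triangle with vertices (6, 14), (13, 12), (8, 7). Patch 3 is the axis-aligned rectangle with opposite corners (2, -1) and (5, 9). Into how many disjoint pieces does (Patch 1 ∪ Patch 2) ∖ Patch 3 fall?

3

(Patch 1 ∪ Patch 2) ∖ Patch 3 splits into 3 disjoint pieces (area 22, area 21, area 22.5).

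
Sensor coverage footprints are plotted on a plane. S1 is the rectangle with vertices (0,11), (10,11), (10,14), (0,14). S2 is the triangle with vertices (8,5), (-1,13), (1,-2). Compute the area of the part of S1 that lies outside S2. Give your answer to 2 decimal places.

|S1| = 30, |S1∩S2| = 0.6944.
|S1 ∖ S2| = |S1| − |S1∩S2| = 30 − 0.6944 = 29.31.

29.31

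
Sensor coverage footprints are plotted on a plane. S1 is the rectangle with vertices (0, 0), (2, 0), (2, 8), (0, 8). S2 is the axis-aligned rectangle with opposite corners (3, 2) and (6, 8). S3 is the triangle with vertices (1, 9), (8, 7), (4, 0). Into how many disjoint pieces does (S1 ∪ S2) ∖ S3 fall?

(S1 ∪ S2) ∖ S3 splits into 4 disjoint pieces (area 15.3333, area 0.6429, area 0.3214, area 0.1667).

4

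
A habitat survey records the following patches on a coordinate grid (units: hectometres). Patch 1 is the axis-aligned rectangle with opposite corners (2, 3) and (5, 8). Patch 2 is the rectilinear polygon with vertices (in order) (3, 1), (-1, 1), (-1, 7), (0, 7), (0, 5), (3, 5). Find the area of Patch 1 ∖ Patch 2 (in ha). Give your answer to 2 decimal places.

|Patch 1| = 15, |Patch 1∩Patch 2| = 2.
|Patch 1 ∖ Patch 2| = |Patch 1| − |Patch 1∩Patch 2| = 15 − 2 = 13.00.

13.00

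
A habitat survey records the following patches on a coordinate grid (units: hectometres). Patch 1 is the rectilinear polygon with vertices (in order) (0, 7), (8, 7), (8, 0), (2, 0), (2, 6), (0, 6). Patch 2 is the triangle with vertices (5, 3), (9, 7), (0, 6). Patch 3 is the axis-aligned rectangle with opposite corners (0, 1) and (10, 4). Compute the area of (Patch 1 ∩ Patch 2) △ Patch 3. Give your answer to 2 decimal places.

41.69

|Patch 1 ∩ Patch 2| = 14.3556.
|(Patch 1 ∩ Patch 2) ∩ Patch 3| = 1.3333.
|(Patch 1 ∩ Patch 2) △ Patch 3| = 14.3556 + 30 − 2.6667 = 41.69.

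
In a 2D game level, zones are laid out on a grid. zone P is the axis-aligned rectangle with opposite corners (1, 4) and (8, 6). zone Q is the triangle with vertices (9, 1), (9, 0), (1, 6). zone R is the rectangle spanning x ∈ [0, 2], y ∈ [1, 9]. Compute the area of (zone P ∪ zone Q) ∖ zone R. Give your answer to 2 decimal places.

15.47

|zone P ∪ zone Q| = 17.4667.
|(zone P ∪ zone Q) ∩ zone R| = 2.
|(zone P ∪ zone Q) ∖ zone R| = 17.4667 − 2 = 15.47.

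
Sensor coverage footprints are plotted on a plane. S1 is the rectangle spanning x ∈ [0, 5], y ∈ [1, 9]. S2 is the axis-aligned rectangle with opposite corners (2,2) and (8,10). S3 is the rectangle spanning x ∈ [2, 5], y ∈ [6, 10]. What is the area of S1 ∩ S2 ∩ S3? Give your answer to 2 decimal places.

The intersection is the polygon with vertices (5,6), (2,6), (2,9), (5,9).
By the shoelace formula its area is 9.00.

9.00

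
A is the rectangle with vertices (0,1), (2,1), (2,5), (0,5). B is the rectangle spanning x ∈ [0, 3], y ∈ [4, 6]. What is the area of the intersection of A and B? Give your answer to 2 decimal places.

|A∩B|: x∈[0,2], y∈[4,5] → 2·1 = 2.

2.00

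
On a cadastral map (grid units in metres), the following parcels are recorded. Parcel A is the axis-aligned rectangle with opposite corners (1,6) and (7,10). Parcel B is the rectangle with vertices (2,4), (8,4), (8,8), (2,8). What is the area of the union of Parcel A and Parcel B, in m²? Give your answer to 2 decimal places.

By inclusion–exclusion:
Individual areas: |Parcel A| = 24, |Parcel B| = 24.
|Parcel A∩Parcel B|: x∈[2,7], y∈[6,8] → 5·2 = 10.
|Parcel A ∪ Parcel B| = 48 − 10 = 38.00.

38.00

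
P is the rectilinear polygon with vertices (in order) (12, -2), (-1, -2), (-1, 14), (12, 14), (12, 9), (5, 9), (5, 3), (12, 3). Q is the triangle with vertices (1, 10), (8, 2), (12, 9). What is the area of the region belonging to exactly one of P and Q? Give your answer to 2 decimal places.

|P| = 166, |Q| = 40.5, |P∩Q| = 11.3661.
|P △ Q| = |P| + |Q| − 2·|P∩Q| = 166 + 40.5 − 22.7321 = 183.77.

183.77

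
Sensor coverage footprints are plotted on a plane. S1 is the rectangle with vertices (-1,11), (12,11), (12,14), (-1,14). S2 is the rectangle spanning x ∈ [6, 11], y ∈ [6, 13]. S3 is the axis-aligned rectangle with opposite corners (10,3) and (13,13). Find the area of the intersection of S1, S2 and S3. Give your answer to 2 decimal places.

2.00

The intersection is the polygon with vertices (11,13), (11,11), (10,11), (10,13).
By the shoelace formula its area is 2.00.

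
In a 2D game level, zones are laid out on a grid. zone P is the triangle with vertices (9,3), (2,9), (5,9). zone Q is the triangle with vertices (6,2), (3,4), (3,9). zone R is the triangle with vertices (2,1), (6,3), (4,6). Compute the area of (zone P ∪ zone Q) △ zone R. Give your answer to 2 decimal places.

16.38

|zone P ∪ zone Q| = 16.2512.
|(zone P ∪ zone Q) ∩ zone R| = 3.9374.
|(zone P ∪ zone Q) △ zone R| = 16.2512 + 8 − 7.8747 = 16.38.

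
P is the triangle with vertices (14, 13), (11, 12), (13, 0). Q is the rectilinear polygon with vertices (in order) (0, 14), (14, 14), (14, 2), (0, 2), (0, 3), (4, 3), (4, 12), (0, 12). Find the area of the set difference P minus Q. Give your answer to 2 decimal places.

0.49

|P| = 19, |P∩Q| = 18.5128.
|P ∖ Q| = |P| − |P∩Q| = 19 − 18.5128 = 0.49.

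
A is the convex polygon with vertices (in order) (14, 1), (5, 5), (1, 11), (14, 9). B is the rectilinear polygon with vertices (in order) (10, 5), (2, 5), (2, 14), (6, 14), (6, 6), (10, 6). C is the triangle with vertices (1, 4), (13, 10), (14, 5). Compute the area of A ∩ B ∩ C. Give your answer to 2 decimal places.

The intersection is the polygon with vertices (6,6), (10,6), (10,5), (5,5), (4.5,5.75), (6,6.5).
By the shoelace formula its area is 5.50.

5.50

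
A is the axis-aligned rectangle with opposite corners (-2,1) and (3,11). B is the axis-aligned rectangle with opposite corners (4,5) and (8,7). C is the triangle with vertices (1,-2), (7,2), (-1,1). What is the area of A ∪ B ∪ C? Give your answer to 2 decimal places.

70.00

By inclusion–exclusion:
Individual areas: |A| = 50, |B| = 8, |C| = 13.
|A∩B| = 0 (no overlap).
|A∩C| = 1.
|B∩C| = 0.
|A∩B∩C| = 0.
|A ∪ B ∪ C| = 71 − 1 + 0 = 70.00.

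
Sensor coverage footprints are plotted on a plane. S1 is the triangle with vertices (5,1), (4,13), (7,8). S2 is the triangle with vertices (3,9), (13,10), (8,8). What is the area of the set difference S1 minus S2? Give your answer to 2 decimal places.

|S1| = 15.5, |S1∩S2| = 1.59.
|S1 ∖ S2| = |S1| − |S1∩S2| = 15.5 − 1.59 = 13.91.

13.91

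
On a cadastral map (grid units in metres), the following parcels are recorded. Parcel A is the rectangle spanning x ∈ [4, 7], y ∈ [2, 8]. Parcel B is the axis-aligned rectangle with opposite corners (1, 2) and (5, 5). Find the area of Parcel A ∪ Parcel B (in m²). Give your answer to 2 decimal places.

By inclusion–exclusion:
Individual areas: |Parcel A| = 18, |Parcel B| = 12.
|Parcel A∩Parcel B|: x∈[4,5], y∈[2,5] → 1·3 = 3.
|Parcel A ∪ Parcel B| = 30 − 3 = 27.00.

27.00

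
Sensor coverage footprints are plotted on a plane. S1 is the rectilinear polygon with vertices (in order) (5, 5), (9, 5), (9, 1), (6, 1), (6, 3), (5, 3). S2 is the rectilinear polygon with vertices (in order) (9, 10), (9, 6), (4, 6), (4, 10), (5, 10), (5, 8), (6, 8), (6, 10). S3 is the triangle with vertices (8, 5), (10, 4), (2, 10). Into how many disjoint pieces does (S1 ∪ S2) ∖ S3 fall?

(S1 ∪ S2) ∖ S3 splits into 4 disjoint pieces (area 13.75, area 0.0417, area 13.8333, area 3.2667).

4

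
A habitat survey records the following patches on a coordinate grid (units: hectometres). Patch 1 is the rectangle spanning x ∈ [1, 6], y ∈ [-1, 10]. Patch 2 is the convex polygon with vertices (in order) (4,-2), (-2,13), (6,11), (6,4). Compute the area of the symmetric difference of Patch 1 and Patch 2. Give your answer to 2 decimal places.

31.23

|Patch 1| = 55, |Patch 2| = 61, |Patch 1∩Patch 2| = 42.3833.
|Patch 1 △ Patch 2| = |Patch 1| + |Patch 2| − 2·|Patch 1∩Patch 2| = 55 + 61 − 84.7667 = 31.23.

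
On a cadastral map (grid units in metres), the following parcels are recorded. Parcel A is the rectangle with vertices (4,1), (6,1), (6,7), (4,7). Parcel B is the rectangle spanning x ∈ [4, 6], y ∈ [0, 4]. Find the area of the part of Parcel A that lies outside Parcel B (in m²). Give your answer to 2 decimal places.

6.00

|Parcel A∩Parcel B|: x∈[4,6], y∈[1,4] → 2·3 = 6.
|Parcel A| = 12.
|Parcel A ∖ Parcel B| = |Parcel A| − |Parcel A∩Parcel B| = 12 − 6 = 6.00.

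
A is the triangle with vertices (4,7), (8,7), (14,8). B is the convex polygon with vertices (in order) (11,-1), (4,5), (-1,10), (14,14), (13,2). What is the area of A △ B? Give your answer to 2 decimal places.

|A| = 2, |B| = 119.5, |A∩B| = 1.9915.
|A △ B| = |A| + |B| − 2·|A∩B| = 2 + 119.5 − 3.983 = 117.52.

117.52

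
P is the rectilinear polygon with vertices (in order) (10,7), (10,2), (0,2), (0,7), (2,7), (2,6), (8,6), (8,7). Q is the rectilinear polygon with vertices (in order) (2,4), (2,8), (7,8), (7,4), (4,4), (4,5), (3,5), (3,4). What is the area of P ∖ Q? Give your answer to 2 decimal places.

|P| = 44, |P∩Q| = 9.
|P ∖ Q| = |P| − |P∩Q| = 44 − 9 = 35.00.

35.00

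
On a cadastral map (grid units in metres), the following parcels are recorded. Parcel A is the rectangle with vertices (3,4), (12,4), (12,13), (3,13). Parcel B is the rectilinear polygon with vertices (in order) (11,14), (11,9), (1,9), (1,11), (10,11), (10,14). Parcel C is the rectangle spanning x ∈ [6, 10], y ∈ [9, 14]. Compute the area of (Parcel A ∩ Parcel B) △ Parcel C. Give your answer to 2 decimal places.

|Parcel A ∩ Parcel B| = 18.
|(Parcel A ∩ Parcel B) ∩ Parcel C| = 8.
|(Parcel A ∩ Parcel B) △ Parcel C| = 18 + 20 − 16 = 22.00.

22.00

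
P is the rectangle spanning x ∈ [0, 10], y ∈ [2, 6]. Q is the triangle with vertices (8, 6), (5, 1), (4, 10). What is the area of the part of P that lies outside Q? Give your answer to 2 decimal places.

|P| = 40, |P∩Q| = 8.5333.
|P ∖ Q| = |P| − |P∩Q| = 40 − 8.5333 = 31.47.

31.47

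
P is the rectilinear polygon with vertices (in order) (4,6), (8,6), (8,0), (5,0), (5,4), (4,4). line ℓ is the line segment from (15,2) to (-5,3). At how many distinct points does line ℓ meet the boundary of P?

2

The segment meets the boundary at (5,2.5), (8,2.35).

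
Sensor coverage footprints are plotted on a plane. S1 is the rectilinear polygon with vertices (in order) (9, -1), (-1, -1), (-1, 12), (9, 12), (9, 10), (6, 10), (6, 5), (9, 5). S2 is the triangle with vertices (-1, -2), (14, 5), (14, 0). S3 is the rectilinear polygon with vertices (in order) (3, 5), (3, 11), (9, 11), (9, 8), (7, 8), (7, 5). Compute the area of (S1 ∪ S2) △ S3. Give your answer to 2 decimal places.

|S1 ∪ S2| = 138.5119.
|(S1 ∪ S2) ∩ S3| = 21.
|(S1 ∪ S2) △ S3| = 138.5119 + 30 − 42 = 126.51.

126.51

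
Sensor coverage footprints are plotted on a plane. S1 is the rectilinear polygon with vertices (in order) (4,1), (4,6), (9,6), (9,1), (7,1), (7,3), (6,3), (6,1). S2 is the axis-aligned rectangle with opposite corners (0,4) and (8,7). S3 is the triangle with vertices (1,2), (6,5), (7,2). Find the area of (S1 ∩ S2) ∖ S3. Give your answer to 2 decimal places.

7.00

|S1 ∩ S2| = 8.
|(S1 ∩ S2) ∩ S3| = 1.
|(S1 ∩ S2) ∖ S3| = 8 − 1 = 7.00.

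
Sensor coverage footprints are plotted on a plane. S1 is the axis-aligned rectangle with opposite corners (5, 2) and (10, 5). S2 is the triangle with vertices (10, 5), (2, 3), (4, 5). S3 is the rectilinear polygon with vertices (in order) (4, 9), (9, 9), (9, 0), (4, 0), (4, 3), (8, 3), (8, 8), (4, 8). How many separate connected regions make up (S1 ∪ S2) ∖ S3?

(S1 ∪ S2) ∖ S3 splits into 2 disjoint pieces (area 3, area 8.875).

2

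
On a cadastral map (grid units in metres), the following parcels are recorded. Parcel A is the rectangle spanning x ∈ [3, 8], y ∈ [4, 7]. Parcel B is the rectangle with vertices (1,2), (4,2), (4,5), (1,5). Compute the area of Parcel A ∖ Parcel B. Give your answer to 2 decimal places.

|Parcel A∩Parcel B|: x∈[3,4], y∈[4,5] → 1·1 = 1.
|Parcel A| = 15.
|Parcel A ∖ Parcel B| = |Parcel A| − |Parcel A∩Parcel B| = 15 − 1 = 14.00.

14.00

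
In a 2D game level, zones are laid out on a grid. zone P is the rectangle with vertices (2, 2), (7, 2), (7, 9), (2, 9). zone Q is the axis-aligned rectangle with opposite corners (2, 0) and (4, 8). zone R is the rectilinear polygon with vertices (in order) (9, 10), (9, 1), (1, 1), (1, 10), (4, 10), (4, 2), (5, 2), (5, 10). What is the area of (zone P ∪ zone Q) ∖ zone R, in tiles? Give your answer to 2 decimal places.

|zone P ∪ zone Q| = 39.
|(zone P ∪ zone Q) ∩ zone R| = 30.
|(zone P ∪ zone Q) ∖ zone R| = 39 − 30 = 9.00.

9.00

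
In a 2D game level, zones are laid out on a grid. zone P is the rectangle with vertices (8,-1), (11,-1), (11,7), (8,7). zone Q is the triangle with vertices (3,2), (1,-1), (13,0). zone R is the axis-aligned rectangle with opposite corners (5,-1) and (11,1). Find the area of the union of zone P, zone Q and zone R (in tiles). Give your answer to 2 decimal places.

By inclusion–exclusion:
Individual areas: |zone P| = 24, |zone Q| = 17, |zone R| = 12.
|zone P∩zone Q| = 2.975.
|zone P∩zone R|: x∈[8,11], y∈[-1,1] → 3·2 = 6.
|zone Q∩zone R| = 7.6.
|zone P∩zone Q∩zone R| = 2.975.
|zone P ∪ zone Q ∪ zone R| = 53 − 16.575 + 2.975 = 39.40.

39.40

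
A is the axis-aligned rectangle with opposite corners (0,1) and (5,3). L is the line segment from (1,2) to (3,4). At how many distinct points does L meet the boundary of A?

1

The segment meets the boundary at (2,3).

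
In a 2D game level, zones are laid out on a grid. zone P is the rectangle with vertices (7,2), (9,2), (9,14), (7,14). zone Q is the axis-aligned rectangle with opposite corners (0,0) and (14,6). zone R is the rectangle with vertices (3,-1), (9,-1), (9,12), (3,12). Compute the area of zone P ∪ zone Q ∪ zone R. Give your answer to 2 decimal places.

130.00

By inclusion–exclusion:
Individual areas: |zone P| = 24, |zone Q| = 84, |zone R| = 78.
|zone P∩zone Q|: x∈[7,9], y∈[2,6] → 2·4 = 8.
|zone P∩zone R|: x∈[7,9], y∈[2,12] → 2·10 = 20.
|zone Q∩zone R|: x∈[3,9], y∈[0,6] → 6·6 = 36.
|zone P∩zone Q∩zone R| = 8.
|zone P ∪ zone Q ∪ zone R| = 186 − 64 + 8 = 130.00.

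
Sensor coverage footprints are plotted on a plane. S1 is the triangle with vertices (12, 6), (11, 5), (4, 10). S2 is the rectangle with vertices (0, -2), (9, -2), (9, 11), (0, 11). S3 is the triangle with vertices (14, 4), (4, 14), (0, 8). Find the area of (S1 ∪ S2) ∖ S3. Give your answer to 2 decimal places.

|S1 ∪ S2| = 120.3214.
|(S1 ∪ S2) ∩ S3| = 36.8929.
|(S1 ∪ S2) ∖ S3| = 120.3214 − 36.8929 = 83.43.

83.43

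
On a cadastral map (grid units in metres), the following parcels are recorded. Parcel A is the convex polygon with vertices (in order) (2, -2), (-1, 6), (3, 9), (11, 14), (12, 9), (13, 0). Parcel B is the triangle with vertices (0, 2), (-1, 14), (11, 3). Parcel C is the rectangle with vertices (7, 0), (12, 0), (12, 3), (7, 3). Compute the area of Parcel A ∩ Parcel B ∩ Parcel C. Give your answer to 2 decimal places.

0.73

The intersection is the polygon with vertices (7,2.636), (7,3), (11,3).
By the shoelace formula its area is 0.73.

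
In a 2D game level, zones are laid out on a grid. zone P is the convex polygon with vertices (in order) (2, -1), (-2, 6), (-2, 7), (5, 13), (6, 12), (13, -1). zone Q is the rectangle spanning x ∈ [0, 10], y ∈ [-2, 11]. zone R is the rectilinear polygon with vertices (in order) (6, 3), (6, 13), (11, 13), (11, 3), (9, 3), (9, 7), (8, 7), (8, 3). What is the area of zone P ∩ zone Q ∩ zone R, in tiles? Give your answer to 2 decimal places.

16.96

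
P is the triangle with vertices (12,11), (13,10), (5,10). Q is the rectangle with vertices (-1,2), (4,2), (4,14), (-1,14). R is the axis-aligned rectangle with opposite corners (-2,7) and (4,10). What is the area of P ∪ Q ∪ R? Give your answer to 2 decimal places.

By inclusion–exclusion:
Individual areas: |P| = 4, |Q| = 60, |R| = 18.
|P∩Q| = 0.
|P∩R| = 0.
|Q∩R|: x∈[-1,4], y∈[7,10] → 5·3 = 15.
|P∩Q∩R| = 0.
|P ∪ Q ∪ R| = 82 − 15 + 0 = 67.00.

67.00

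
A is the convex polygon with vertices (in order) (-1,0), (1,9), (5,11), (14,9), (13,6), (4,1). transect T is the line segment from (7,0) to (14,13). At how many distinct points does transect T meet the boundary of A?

2

The segment meets the boundary at (12.076,9.427), (9.049,3.805).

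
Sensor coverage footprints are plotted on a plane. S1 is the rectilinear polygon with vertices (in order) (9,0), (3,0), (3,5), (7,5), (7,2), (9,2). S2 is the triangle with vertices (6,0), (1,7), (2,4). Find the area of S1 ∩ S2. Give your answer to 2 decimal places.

The intersection is the polygon with vertices (3,4.2), (6,0), (3,3).
By the shoelace formula its area is 1.80.

1.80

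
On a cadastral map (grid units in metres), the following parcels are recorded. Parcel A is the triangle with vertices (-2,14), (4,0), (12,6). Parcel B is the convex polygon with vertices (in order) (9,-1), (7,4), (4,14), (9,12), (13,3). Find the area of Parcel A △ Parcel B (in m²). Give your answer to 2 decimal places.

94.51

|Parcel A| = 74, |Parcel B| = 61, |Parcel A∩Parcel B| = 20.2438.
|Parcel A △ Parcel B| = |Parcel A| + |Parcel B| − 2·|Parcel A∩Parcel B| = 74 + 61 − 40.4877 = 94.51.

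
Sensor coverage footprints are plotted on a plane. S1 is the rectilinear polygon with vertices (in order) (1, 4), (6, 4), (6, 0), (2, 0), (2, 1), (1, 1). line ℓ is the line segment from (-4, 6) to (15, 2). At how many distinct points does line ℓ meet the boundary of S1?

The segment meets the boundary at (6,3.895), (5.5,4).

2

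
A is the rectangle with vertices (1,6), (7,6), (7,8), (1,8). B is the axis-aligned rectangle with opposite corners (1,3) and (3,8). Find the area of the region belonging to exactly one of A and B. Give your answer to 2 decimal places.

14.00

|A∩B|: x∈[1,3], y∈[6,8] → 2·2 = 4.
|A △ B| = |A| + |B| − 2·|A∩B| = 12 + 10 − 8 = 14.00.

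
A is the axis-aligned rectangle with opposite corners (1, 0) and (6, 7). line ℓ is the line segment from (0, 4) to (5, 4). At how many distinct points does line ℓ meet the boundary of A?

The segment meets the boundary at (1,4).

1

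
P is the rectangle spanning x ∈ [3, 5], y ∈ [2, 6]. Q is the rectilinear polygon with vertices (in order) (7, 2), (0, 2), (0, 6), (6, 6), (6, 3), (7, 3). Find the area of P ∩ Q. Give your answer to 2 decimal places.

8.00

The intersection is the polygon with vertices (5,2), (3,2), (3,6), (5,6).
By the shoelace formula its area is 8.00.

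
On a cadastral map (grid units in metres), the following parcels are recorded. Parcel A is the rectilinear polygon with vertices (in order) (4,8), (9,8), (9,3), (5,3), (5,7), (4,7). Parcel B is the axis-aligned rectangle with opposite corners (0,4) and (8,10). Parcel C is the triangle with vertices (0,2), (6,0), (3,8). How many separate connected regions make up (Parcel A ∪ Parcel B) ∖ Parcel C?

1

(Parcel A ∪ Parcel B) ∖ Parcel C is a single connected region.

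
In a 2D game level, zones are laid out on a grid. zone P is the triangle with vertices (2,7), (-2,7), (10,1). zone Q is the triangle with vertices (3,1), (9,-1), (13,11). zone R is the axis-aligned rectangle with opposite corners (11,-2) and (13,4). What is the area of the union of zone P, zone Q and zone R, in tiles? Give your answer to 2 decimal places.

61.68

By inclusion–exclusion:
Individual areas: |zone P| = 12, |zone Q| = 40, |zone R| = 12.
|zone P∩zone Q| = 2.3238.
|zone P∩zone R| = 0.
|zone Q∩zone R| = 0.
|zone P∩zone Q∩zone R| = 0.
|zone P ∪ zone Q ∪ zone R| = 64 − 2.3238 + 0 = 61.68.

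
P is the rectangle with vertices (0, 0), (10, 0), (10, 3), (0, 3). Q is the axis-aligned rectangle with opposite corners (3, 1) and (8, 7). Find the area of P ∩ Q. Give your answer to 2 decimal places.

10.00

|P∩Q|: x∈[3,8], y∈[1,3] → 5·2 = 10.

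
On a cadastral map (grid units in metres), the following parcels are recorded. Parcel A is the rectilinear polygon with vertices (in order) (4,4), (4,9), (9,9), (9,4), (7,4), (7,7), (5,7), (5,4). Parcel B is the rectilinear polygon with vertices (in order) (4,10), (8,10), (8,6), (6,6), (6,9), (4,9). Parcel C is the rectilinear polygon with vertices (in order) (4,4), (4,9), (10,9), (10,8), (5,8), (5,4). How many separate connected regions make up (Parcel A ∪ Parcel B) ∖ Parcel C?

2

(Parcel A ∪ Parcel B) ∖ Parcel C splits into 2 disjoint pieces (area 4, area 11).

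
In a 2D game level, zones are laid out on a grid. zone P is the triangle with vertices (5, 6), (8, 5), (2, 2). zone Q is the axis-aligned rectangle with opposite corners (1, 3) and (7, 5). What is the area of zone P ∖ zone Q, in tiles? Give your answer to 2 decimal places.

|zone P| = 7.5, |zone P∩zone Q| = 4.75.
|zone P ∖ zone Q| = |zone P| − |zone P∩zone Q| = 7.5 − 4.75 = 2.75.

2.75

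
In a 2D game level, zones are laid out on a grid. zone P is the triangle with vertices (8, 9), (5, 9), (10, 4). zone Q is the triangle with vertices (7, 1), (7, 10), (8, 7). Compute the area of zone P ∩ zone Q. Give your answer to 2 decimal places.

The intersection is the polygon with vertices (7.333,9), (8,7), (7.857,6.143), (7,7), (7,9).
By the shoelace formula its area is 1.76.

1.76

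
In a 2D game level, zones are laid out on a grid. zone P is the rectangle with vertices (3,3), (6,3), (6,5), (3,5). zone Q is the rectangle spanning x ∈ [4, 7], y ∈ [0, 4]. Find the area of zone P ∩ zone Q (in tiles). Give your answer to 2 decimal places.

|zone P∩zone Q|: x∈[4,6], y∈[3,4] → 2·1 = 2.

2.00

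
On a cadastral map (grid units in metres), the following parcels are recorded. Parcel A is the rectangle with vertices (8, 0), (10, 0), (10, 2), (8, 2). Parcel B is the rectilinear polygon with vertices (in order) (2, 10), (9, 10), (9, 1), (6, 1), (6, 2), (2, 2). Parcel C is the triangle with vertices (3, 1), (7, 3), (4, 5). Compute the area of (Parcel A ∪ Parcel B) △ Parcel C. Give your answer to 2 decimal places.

56.75

|Parcel A ∪ Parcel B| = 62.
|(Parcel A ∪ Parcel B) ∩ Parcel C| = 6.125.
|(Parcel A ∪ Parcel B) △ Parcel C| = 62 + 7 − 12.25 = 56.75.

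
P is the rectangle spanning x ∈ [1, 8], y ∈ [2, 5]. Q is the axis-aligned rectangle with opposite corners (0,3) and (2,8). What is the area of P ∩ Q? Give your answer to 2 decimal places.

|P∩Q|: x∈[1,2], y∈[3,5] → 1·2 = 2.

2.00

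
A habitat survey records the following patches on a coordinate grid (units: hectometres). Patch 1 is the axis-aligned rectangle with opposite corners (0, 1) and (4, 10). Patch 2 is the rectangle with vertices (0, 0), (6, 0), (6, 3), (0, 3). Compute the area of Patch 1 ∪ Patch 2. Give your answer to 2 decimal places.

By inclusion–exclusion:
Individual areas: |Patch 1| = 36, |Patch 2| = 18.
|Patch 1∩Patch 2|: x∈[0,4], y∈[1,3] → 4·2 = 8.
|Patch 1 ∪ Patch 2| = 54 − 8 = 46.00.

46.00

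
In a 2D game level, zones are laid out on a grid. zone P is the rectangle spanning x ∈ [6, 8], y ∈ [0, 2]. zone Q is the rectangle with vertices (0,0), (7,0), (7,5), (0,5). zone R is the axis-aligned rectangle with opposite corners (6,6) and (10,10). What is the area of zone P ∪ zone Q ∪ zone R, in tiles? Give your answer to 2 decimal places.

By inclusion–exclusion:
Individual areas: |zone P| = 4, |zone Q| = 35, |zone R| = 16.
|zone P∩zone Q|: x∈[6,7], y∈[0,2] → 1·2 = 2.
|zone P∩zone R| = 0 (no overlap).
|zone Q∩zone R| = 0 (no overlap).
|zone P∩zone Q∩zone R| = 0.
|zone P ∪ zone Q ∪ zone R| = 55 − 2 + 0 = 53.00.

53.00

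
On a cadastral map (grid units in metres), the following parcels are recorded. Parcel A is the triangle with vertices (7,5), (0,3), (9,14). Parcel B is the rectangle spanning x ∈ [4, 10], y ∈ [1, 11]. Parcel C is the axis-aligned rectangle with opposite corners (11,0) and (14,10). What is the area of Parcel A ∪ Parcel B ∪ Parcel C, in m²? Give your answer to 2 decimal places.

By inclusion–exclusion:
Individual areas: |Parcel A| = 29.5, |Parcel B| = 60, |Parcel C| = 30.
|Parcel A∩Parcel B| = 19.3261.
|Parcel A∩Parcel C| = 0.
|Parcel B∩Parcel C| = 0 (no overlap).
|Parcel A∩Parcel B∩Parcel C| = 0.
|Parcel A ∪ Parcel B ∪ Parcel C| = 119.5 − 19.3261 + 0 = 100.17.

100.17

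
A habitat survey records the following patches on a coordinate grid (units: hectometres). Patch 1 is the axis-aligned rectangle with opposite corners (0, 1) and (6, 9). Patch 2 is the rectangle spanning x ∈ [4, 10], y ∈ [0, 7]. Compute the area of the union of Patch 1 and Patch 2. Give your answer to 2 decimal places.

78.00

By inclusion–exclusion:
Individual areas: |Patch 1| = 48, |Patch 2| = 42.
|Patch 1∩Patch 2|: x∈[4,6], y∈[1,7] → 2·6 = 12.
|Patch 1 ∪ Patch 2| = 90 − 12 = 78.00.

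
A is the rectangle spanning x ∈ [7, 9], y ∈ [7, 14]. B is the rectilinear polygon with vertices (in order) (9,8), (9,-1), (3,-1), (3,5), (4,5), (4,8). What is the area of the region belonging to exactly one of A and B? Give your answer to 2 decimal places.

61.00

|A| = 14, |B| = 51, |A∩B| = 2.
|A △ B| = |A| + |B| − 2·|A∩B| = 14 + 51 − 4 = 61.00.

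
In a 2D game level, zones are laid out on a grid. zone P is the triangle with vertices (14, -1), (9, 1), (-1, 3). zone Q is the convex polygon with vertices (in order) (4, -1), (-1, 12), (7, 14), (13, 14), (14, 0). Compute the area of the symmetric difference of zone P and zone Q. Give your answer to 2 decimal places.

|zone P| = 5, |zone Q| = 172.5, |zone P∩zone Q| = 4.1542.
|zone P △ zone Q| = |zone P| + |zone Q| − 2·|zone P∩zone Q| = 5 + 172.5 − 8.3084 = 169.19.

169.19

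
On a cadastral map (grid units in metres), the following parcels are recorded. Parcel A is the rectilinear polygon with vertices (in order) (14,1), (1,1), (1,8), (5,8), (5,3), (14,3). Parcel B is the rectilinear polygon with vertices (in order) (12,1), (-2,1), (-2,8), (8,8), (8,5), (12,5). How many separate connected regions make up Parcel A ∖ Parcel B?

1

Parcel A ∖ Parcel B is a single connected region.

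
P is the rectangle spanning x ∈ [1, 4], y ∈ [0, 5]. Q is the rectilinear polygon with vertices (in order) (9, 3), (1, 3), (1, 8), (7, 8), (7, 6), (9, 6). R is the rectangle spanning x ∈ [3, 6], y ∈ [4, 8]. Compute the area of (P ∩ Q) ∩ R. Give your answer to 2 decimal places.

The region (P ∩ Q) ∩ R is the polygon with vertices (4,4), (3,4), (3,5), (4,5).
By the shoelace formula its area is 1.00.

1.00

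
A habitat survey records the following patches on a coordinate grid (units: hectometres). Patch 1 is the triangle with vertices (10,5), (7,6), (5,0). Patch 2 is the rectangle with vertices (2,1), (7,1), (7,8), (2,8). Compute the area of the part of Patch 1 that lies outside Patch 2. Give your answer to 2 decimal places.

6.33

|Patch 1| = 10, |Patch 1∩Patch 2| = 3.6667.
|Patch 1 ∖ Patch 2| = |Patch 1| − |Patch 1∩Patch 2| = 10 − 3.6667 = 6.33.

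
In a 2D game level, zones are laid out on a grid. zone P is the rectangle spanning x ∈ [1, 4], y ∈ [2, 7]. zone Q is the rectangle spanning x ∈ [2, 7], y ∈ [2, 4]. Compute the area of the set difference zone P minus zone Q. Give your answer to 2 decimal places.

11.00

|zone P∩zone Q|: x∈[2,4], y∈[2,4] → 2·2 = 4.
|zone P| = 15.
|zone P ∖ zone Q| = |zone P| − |zone P∩zone Q| = 15 − 4 = 11.00.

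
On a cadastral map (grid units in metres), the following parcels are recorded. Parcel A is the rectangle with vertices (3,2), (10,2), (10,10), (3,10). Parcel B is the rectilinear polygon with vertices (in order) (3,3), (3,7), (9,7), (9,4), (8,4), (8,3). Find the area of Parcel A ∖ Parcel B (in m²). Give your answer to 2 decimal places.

33.00

|Parcel A| = 56, |Parcel A∩Parcel B| = 23.
|Parcel A ∖ Parcel B| = |Parcel A| − |Parcel A∩Parcel B| = 56 − 23 = 33.00.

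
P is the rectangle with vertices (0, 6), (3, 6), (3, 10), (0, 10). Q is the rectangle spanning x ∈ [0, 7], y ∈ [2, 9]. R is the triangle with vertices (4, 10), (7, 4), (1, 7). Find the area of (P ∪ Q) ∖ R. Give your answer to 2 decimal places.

39.25

|P ∪ Q| = 52.
|(P ∪ Q) ∩ R| = 12.75.
|(P ∪ Q) ∖ R| = 52 − 12.75 = 39.25.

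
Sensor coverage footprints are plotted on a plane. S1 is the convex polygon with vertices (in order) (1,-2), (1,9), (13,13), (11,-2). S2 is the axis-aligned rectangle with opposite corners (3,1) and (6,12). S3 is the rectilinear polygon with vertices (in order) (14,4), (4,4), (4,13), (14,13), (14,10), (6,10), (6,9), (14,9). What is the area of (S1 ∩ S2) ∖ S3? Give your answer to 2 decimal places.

14.83

|S1 ∩ S2| = 27.5.
|(S1 ∩ S2) ∩ S3| = 12.6667.
|(S1 ∩ S2) ∖ S3| = 27.5 − 12.6667 = 14.83.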